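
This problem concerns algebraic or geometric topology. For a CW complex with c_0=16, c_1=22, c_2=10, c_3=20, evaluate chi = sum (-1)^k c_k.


chi = sum_k (-1)^k c_k.
= (-1)^0*16 + (-1)^1*22 + (-1)^2*10 + (-1)^3*20
= (16) + (-22) + (10) + (-20)
= -16

-16


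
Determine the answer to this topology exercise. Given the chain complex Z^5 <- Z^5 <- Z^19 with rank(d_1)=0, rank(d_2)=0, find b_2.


rank H_k = rank(ker d_k) - rank(im d_{k+1}).
rank(ker d_2) = rank(C_2) - rank(d_2) = 19 - 0 = 19.
rank(im d_{2+1}) = 0.
rank H_2 = 19 - 0 = 19

19


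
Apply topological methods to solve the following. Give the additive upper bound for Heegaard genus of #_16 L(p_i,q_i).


Heegaard genus satisfies g(A#B) <= g(A) + g(B).
Each lens space has g = 1.
Upper bound: 16 * 1 = 16

16


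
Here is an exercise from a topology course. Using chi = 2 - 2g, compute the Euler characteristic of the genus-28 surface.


For a closed orientable surface of genus g: chi = 2 - 2g.
Here g = 28.
chi = 2 - 2*28 = 2 - 56 = -54

-54


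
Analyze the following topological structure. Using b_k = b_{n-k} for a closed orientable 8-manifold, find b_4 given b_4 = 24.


Poincare duality for closed orientable n-manifolds: b_k = b_{n-k}.
Here n = 8, so b_4 = b_4 = 24

24


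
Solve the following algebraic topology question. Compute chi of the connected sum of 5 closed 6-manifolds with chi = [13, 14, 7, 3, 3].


For n-manifolds: chi(A#B) = chi(A) + chi(B) - chi(S^6).
chi(S^6) = 1 + (-1)^6 = 2.
chi(#) = (sum chi_i) - (5-1)*chi(S^6) = 40 - 4*2 = 32

32


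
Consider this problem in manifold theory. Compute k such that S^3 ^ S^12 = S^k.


S^m ^ S^n = S^{m+n}.
k = 3 + 12 = 15

15


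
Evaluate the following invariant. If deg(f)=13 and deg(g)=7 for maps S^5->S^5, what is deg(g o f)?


Degree is multiplicative under composition: deg(g o f) = deg(g) * deg(f).
= 7 * 13 = 91

91


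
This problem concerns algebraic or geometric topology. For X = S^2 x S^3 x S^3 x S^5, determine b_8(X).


Each S^d has Poincare polynomial 1 + t^d.
The product S^2 x S^3 x S^3 x S^5 has Poincare polynomial prod(1+t^d_i).
Expanding: b_0=1, b_2=1, b_3=2, b_5=3, b_6=1, b_7=1, b_8=3, b_10=2, b_11=1, b_13=1.
b_8 = 3

3


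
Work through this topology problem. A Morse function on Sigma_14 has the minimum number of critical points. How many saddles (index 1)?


A perfect Morse function has m_k = b_k.
For Sigma_14: b_0=1, b_1=2g=28, b_2=1.
Saddles m_1 = 2g = 28

28


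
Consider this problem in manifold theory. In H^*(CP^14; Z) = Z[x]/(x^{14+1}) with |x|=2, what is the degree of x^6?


|x| = 2 in H^*(CP^n).
|x^6| = 6 * |x| = 6 * 2 = 12

12


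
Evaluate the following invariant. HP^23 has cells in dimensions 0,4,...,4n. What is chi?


HP^23 has one cell in each dimension 0, 4, ..., 4*23 (23+1 cells, all even-dim).
chi = 23 + 1 = 24

24


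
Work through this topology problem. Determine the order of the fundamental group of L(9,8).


pi_1(L(p,q)) = Z/pZ for any q coprime to p.
|pi_1(L(9,8))| = 9

9


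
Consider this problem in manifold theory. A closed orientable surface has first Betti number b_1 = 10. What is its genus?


For a closed orientable surface: b_1 = 2g.
10 = 2g
g = 10 / 2 = 5

5


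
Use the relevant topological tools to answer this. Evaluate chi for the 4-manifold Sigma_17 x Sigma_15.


chi(Sigma_17) = 2 - 2*17 = -32
chi(Sigma_15) = 2 - 2*15 = -28
chi(product) = (-32) * (-28) = 896

896


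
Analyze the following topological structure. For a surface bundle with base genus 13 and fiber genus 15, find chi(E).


For a fiber bundle F -> E -> B (with CW structure): chi(E) = chi(B) * chi(F).
chi(Sigma_13) = -24, chi(Sigma_15) = -28.
chi(E) = (-24) * (-28) = 672

672


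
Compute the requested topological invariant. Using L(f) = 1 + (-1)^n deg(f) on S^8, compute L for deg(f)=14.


On S^8: L(f) = tr(f_0*) + (-1)^8 tr(f_8*) = 1 + (-1)^8 * deg(f).
L(f) = 1 + (-1)^8 * 14 = 1 + 14 = 15

15


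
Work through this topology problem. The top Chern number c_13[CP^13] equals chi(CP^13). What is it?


For any closed oriented manifold, <e(TM),[M]> = chi(M).
chi(CP^13) = 13+1 = 14

14


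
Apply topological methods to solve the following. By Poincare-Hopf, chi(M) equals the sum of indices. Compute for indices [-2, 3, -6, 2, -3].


Poincare-Hopf: chi(M) = sum of indices of zeros.
chi = (-2) + (3) + (-6) + (2) + (-3) = -6

-6


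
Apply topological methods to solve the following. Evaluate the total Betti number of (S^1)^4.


b_k(T^4) = C(4,k), so the sum over k is sum_k C(4,k) = 2^4.
Total = 2^4 = 16

16


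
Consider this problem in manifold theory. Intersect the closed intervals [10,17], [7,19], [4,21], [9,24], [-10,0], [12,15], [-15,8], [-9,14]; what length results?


Intersection = [max(a_i), min(b_i)] = [12, 0].
Since 12 > 0, the intersection is empty.
Length = 0

0


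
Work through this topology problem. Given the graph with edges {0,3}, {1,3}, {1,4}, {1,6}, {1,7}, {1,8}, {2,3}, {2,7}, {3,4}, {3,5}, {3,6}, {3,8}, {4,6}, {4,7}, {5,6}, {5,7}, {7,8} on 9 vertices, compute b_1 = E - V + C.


b_1 = E - V + (number of components).
E = 17, V = 9, components = 1.
b_1 = 17 - 9 + 1 = 9

9


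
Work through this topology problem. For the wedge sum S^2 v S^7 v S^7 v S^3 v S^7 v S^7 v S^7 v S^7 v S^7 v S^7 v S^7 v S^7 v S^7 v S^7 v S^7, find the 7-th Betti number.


For a wedge of spheres, H_k (k>0) is free on one generator per sphere of dimension k.
Spheres of dimension 7: count = 13.
b_7 = 13

13


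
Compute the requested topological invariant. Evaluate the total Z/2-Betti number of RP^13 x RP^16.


dim H^*(RP^n; Z/2) = n+1 (one Z/2 in each degree 0..n).
Total Betti number is multiplicative.
Total = (13+1) * (16+1) = 14 * 17 = 238

238


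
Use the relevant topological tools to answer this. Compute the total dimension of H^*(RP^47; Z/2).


H^k(RP^47; Z/2) = Z/2 for each 0 <= k <= 47.
Total dimension = 47 + 1 = 48

48


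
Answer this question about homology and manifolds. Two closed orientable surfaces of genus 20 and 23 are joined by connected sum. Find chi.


chi(Sigma_20) = 2 - 2*20 = -38
chi(Sigma_23) = 2 - 2*23 = -44
For surfaces: chi(A#B) = chi(A) + chi(B) - 2.
chi = -38 + -44 - 2 = -84

-84


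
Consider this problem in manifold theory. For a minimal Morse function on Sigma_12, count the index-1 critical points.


A perfect Morse function has m_k = b_k.
For Sigma_12: b_0=1, b_1=2g=24, b_2=1.
Saddles m_1 = 2g = 24

24


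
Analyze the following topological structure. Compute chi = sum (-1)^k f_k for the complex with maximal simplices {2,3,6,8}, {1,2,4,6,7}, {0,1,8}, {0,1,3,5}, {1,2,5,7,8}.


Enumerate all faces; f-vector: f_0=9, f_1=27, f_2=28, f_3=12, f_4=2.
chi = sum (-1)^k f_k = 0

0


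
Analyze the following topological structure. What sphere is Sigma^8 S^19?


Each suspension raises dimension by 1: Sigma S^n = S^{n+1}.
Sigma^8 S^19 = S^{19+8} = S^27

27


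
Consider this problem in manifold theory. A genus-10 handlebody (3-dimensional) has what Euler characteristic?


A genus-g handlebody deformation retracts to a wedge of g circles.
chi(vee_g S^1) = 1 - g.
chi(H_10) = 1 - 10 = -9

-9


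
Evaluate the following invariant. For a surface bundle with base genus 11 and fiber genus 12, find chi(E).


For a fiber bundle F -> E -> B (with CW structure): chi(E) = chi(B) * chi(F).
chi(Sigma_11) = -20, chi(Sigma_12) = -22.
chi(E) = (-20) * (-22) = 440

440


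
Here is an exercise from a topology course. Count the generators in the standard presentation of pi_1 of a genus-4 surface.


Standard presentation: pi_1(Sigma_g) = <a_1,b_1,...,a_g,b_g | [a_1,b_1]...[a_g,b_g] = 1>.
Number of generators = 2g = 2*4 = 8

8


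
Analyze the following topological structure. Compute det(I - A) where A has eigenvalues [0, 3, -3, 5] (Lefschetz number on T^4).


For a torus self-map: L(f) = det(I - A) where A acts on H_1.
L(f) = (1-0) * (1-3) * (1--3) * (1-5) = 1 * -2 * 4 * -4 = 32

32


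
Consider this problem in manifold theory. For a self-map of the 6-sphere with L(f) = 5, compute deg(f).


L(f) = 1 + (-1)^6 deg(f) on S^6.
5 = 1 + (-1)^6 * deg(f)
(-1)^6 * deg(f) = 4
deg(f) = 4

4


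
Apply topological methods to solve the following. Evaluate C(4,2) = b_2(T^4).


By the Kunneth formula, b_k(T^n) = C(n,k).
b_2(T^4) = C(4,2).
C(4,2) = 4!/(2!*2!) = 6

6


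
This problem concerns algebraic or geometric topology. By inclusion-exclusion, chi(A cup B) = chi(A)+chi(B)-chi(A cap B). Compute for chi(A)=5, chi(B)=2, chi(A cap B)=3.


chi(A cup B) = chi(A) + chi(B) - chi(A cap B)
= 5 + (2) - (3)
= 4

4


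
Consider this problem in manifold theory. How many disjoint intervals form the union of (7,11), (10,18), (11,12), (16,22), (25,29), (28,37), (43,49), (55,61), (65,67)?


Sort and merge overlapping open intervals.
Merged: (7,22), (25,37), (43,49), (55,61), (65,67).
Number of components = 5

5


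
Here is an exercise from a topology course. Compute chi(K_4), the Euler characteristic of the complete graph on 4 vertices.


K_4: V = 4, E = C(4,2) = 6.
chi = V - E = 4 - 6 = -2

-2


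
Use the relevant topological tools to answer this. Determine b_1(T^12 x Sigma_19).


pi_1(A x B) = pi_1(A) x pi_1(B); rank of abelianization = b_1.
b_1(T^12) = 12, b_1(Sigma_19) = 2*19 = 38.
b_1(product) = 12 + 38 = 50

50


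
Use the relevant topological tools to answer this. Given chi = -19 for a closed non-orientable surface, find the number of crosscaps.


chi = 2 - k for closed non-orientable surfaces with k crosscaps.
-19 = 2 - k
k = 2 - (-19) = 21

21


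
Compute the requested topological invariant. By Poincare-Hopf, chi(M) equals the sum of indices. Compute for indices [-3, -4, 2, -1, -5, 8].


Poincare-Hopf: chi(M) = sum of indices of zeros.
chi = (-3) + (-4) + (2) + (-1) + (-5) + (8) = -3

-3


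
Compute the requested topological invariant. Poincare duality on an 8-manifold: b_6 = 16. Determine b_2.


Poincare duality for closed orientable n-manifolds: b_k = b_{n-k}.
Here n = 8, so b_2 = b_6 = 16

16


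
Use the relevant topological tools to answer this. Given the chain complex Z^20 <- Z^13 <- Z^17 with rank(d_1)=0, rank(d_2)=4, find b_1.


rank H_k = rank(ker d_k) - rank(im d_{k+1}).
rank(ker d_1) = rank(C_1) - rank(d_1) = 13 - 0 = 13.
rank(im d_{1+1}) = 4.
rank H_1 = 13 - 4 = 9

9


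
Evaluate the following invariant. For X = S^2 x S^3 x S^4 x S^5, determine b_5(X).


Each S^d has Poincare polynomial 1 + t^d.
The product S^2 x S^3 x S^4 x S^5 has Poincare polynomial prod(1+t^d_i).
Expanding: b_0=1, b_2=1, b_3=1, b_4=1, b_5=2, b_6=1, b_7=2, b_8=1, b_9=2, b_10=1, b_11=1, b_12=1, b_14=1.
b_5 = 2

2


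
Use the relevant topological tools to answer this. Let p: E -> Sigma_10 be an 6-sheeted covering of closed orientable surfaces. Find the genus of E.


For an n-sheeted cover: chi(E) = n * chi(B).
chi(Sigma_10) = 2 - 2*10 = -18.
chi(E) = 6 * (-18) = -108.
genus(E) = (2 - chi(E))/2 = (2 - (-108))/2 = 110/2 = 55

55


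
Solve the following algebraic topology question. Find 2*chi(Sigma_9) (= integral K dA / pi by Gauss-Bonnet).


Gauss-Bonnet: integral K dA = 2*pi*chi(M).
chi(Sigma_9) = 2 - 2*9 = -16.
(integral K dA)/pi = 2*chi = 2*(-16) = -32

-32


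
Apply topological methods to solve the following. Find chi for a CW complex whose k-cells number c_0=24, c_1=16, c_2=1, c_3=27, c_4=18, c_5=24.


chi = sum_k (-1)^k c_k.
= (-1)^0*24 + (-1)^1*16 + (-1)^2*1 + (-1)^3*27 + (-1)^4*18 + (-1)^5*24
= (24) + (-16) + (1) + (-27) + (18) + (-24)
= -24

-24


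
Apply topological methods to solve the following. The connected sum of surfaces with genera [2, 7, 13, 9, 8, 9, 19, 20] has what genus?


Genus is additive under connected sum of orientable surfaces.
g = 2 + 7 + 13 + 9 + 8 + 9 + 19 + 20 = 87

87


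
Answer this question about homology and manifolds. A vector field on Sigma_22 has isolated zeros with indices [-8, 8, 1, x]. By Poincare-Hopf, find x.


Poincare-Hopf: sum of indices = chi(M).
chi(Sigma_22) = 2 - 2*22 = -42.
Sum of known indices = 1.
x = chi - (sum known) = -42 - (1) = -43

-43


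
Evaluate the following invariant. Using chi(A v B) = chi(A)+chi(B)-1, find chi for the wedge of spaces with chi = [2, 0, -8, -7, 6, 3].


chi(A v B) = chi(A) + chi(B) - 1 (one point identified).
For 6 spaces: chi = (sum chi_i) - (6 - 1).
sum = -4; chi = -4 - 5 = -9

-9


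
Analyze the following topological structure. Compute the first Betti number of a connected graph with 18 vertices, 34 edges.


For a connected graph: rank(pi_1) = b_1 = E - V + 1 = 1 - chi.
chi = V - E = 18 - 34 = -16.
rank = 1 - (-16) = 34 - 18 + 1 = 17

17


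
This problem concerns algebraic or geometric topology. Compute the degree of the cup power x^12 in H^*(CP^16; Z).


|x| = 2 in H^*(CP^n).
|x^12| = 12 * |x| = 12 * 2 = 24

24


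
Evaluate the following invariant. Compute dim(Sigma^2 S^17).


Each suspension raises dimension by 1: Sigma S^n = S^{n+1}.
Sigma^2 S^17 = S^{17+2} = S^19

19


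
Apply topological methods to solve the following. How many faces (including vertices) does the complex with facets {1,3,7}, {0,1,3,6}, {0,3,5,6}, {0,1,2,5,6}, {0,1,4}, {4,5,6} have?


Each maximal simplex on m vertices has 2^m - 1 nonempty faces.
Take the union (dedupe shared faces).
Total distinct faces = 54

54


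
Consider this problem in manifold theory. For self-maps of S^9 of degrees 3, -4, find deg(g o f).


Degree is multiplicative under composition: deg(g o f) = deg(g) * deg(f).
= -4 * 3 = -12

-12


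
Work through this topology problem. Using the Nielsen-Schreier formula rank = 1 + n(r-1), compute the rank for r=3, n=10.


Nielsen-Schreier: an index-n subgroup of F_r is free of rank 1 + n(r-1).
Equivalently: chi(cover) = n*chi(base); chi(vee_r S^1) = 1 - 3 = -2.
chi(E) = 10*(-2) = -20; rank = 1 - chi(E) = 1 - (-20) = 21.
rank = 1 + 10*(3-1) = 1 + 20 = 21

21


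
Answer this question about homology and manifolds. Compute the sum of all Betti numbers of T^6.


b_k(T^6) = C(6,k), so the sum over k is sum_k C(6,k) = 2^6.
Total = 2^6 = 64

64


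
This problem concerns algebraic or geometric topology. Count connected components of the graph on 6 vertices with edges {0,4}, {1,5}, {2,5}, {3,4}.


Run DFS/union-find over 6 vertices.
V = 6, E = 4.
Number of components = 2

2


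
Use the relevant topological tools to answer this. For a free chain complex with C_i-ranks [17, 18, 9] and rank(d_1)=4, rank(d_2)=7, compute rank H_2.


rank H_k = rank(ker d_k) - rank(im d_{k+1}).
rank(ker d_2) = rank(C_2) - rank(d_2) = 9 - 7 = 2.
rank(im d_{2+1}) = 0.
rank H_2 = 2 - 0 = 2

2


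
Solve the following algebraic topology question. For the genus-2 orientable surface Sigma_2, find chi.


For a closed orientable surface of genus g: chi = 2 - 2g.
Here g = 2.
chi = 2 - 2*2 = 2 - 4 = -2

-2


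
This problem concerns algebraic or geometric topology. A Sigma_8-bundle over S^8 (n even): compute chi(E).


chi(S^8) = 2 (n even), chi(Sigma_8) = 2 - 2*8 = -14.
chi(E) = 2 * (-14) = -28

-28


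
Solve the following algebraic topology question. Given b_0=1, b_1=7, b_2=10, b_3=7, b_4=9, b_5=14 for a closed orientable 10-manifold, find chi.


By Poincare duality b_k = b_{10-k}, so full Betti numbers: b_0=1, b_1=7, b_2=10, b_3=7, b_4=9, b_5=14, b_6=9, b_7=7, b_8=10, b_9=7, b_10=1.
chi = sum (-1)^k b_k = -2

-2


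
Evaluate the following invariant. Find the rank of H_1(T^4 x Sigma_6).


pi_1(A x B) = pi_1(A) x pi_1(B); rank of abelianization = b_1.
b_1(T^4) = 4, b_1(Sigma_6) = 2*6 = 12.
b_1(product) = 4 + 12 = 16

16


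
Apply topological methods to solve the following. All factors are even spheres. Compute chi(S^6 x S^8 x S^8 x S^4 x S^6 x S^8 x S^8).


chi is multiplicative: chi(X x Y) = chi(X) chi(Y).
Each even-dim sphere has chi = 2. There are 7 factors.
chi = 2^7 = 128

128


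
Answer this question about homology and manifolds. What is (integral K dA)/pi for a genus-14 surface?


Gauss-Bonnet: integral K dA = 2*pi*chi(M).
chi(Sigma_14) = 2 - 2*14 = -26.
(integral K dA)/pi = 2*chi = 2*(-26) = -52

-52


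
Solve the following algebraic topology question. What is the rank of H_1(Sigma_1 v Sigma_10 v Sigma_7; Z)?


For a wedge X v Y: reduced H_k(X v Y) = H_k(X) + H_k(Y).
Each Sigma_g contributes b_1 = 2g.
b_1 = 2 + 20 + 14 = 36

36


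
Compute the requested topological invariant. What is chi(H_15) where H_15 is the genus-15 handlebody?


A genus-g handlebody deformation retracts to a wedge of g circles.
chi(vee_g S^1) = 1 - g.
chi(H_15) = 1 - 15 = -14

-14


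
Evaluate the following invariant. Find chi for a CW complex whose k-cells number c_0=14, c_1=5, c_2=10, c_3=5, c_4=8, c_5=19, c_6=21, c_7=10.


chi = sum_k (-1)^k c_k.
= (-1)^0*14 + (-1)^1*5 + (-1)^2*10 + (-1)^3*5 + (-1)^4*8 + (-1)^5*19 + (-1)^6*21 + (-1)^7*10
= (14) + (-5) + (10) + (-5) + (8) + (-19) + (21) + (-10)
= 14

14


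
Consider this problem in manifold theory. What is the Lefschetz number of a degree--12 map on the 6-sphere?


On S^6: L(f) = tr(f_0*) + (-1)^6 tr(f_6*) = 1 + (-1)^6 * deg(f).
L(f) = 1 + (-1)^6 * -12 = 1 + -12 = -11

-11


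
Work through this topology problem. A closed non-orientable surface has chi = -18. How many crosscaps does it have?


chi = 2 - k for closed non-orientable surfaces with k crosscaps.
-18 = 2 - k
k = 2 - (-18) = 20

20


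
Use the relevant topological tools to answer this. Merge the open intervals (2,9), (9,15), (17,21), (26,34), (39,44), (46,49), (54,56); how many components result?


Sort and merge overlapping open intervals.
Merged: (2,9), (9,15), (17,21), (26,34), (39,44), (46,49), (54,56).
Number of components = 7

7


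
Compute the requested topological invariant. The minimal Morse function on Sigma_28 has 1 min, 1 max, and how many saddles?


A perfect Morse function has m_k = b_k.
For Sigma_28: b_0=1, b_1=2g=56, b_2=1.
Saddles m_1 = 2g = 56

56


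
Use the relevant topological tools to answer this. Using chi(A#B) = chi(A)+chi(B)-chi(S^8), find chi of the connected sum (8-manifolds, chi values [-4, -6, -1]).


For n-manifolds: chi(A#B) = chi(A) + chi(B) - chi(S^8).
chi(S^8) = 1 + (-1)^8 = 2.
chi(#) = (sum chi_i) - (3-1)*chi(S^8) = -11 - 2*2 = -15

-15


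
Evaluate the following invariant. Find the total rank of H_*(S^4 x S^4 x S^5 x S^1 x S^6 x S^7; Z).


Total Betti number is multiplicative under products.
Each S^d (d>=1) has total Betti number 2.
There are 6 sphere factors.
Total = 2^6 = 64

64


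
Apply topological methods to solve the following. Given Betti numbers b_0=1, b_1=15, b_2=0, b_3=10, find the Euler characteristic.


chi = sum_k (-1)^k b_k.
= (1) + (-15) + (0) + (-10)
= -24

-24


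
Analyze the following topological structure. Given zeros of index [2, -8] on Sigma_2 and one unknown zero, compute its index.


Poincare-Hopf: sum of indices = chi(M).
chi(Sigma_2) = 2 - 2*2 = -2.
Sum of known indices = -6.
x = chi - (sum known) = -2 - (-6) = 4

4


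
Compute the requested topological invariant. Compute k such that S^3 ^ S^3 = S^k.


S^m ^ S^n = S^{m+n}.
k = 3 + 3 = 6

6


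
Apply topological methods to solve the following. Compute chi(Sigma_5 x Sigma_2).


chi(Sigma_5) = 2 - 2*5 = -8
chi(Sigma_2) = 2 - 2*2 = -2
chi(product) = (-8) * (-2) = 16

16


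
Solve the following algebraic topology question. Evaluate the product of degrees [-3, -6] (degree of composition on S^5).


Degree is multiplicative: deg(composition) = product of degrees.
= (-3) * (-6) = 18

18


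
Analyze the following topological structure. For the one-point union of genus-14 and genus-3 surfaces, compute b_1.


For a wedge: H_1(A v B) = H_1(A) + H_1(B).
b_1(Sigma_14) = 28, b_1(Sigma_3) = 6.
b_1 = 28 + 6 = 34

34


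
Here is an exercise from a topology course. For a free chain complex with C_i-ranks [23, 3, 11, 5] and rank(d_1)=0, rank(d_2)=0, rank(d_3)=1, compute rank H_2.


rank H_k = rank(ker d_k) - rank(im d_{k+1}).
rank(ker d_2) = rank(C_2) - rank(d_2) = 11 - 0 = 11.
rank(im d_{2+1}) = 1.
rank H_2 = 11 - 1 = 10

10


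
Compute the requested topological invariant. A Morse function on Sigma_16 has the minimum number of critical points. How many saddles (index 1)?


A perfect Morse function has m_k = b_k.
For Sigma_16: b_0=1, b_1=2g=32, b_2=1.
Saddles m_1 = 2g = 32

32


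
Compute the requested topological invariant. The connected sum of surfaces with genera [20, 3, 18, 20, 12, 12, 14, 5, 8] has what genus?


Genus is additive under connected sum of orientable surfaces.
g = 20 + 3 + 18 + 20 + 12 + 12 + 14 + 5 + 8 = 112

112


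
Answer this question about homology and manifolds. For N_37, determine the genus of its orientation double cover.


chi(N_37) = 2 - 37 = -35.
Double cover: chi(Sigma_g) = 2 * chi(N_37) = 2*(-35) = -70.
2 - 2g = -70, so g = (2 - (-70))/2 = 72/2 = 36

36


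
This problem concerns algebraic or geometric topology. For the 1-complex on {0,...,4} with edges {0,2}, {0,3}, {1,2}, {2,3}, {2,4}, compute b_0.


Run DFS/union-find over 5 vertices.
V = 5, E = 5.
Number of components = 1

1


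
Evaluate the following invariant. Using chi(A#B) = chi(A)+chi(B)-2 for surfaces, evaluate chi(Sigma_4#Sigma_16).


chi(Sigma_4) = 2 - 2*4 = -6
chi(Sigma_16) = 2 - 2*16 = -30
For surfaces: chi(A#B) = chi(A) + chi(B) - 2.
chi = -6 + -30 - 2 = -38

-38


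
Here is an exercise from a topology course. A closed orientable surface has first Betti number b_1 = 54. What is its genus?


For a closed orientable surface: b_1 = 2g.
54 = 2g
g = 54 / 2 = 27

27


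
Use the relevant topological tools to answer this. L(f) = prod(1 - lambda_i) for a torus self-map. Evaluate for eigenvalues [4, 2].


For a torus self-map: L(f) = det(I - A) where A acts on H_1.
L(f) = (1-4) * (1-2) = -3 * -1 = 3

3


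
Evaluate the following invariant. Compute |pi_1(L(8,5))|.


pi_1(L(p,q)) = Z/pZ for any q coprime to p.
|pi_1(L(8,5))| = 8

8


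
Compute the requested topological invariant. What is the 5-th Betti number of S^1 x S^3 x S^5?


Each S^d has Poincare polynomial 1 + t^d.
The product S^1 x S^3 x S^5 has Poincare polynomial prod(1+t^d_i).
Expanding: b_0=1, b_1=1, b_3=1, b_4=1, b_5=1, b_6=1, b_8=1, b_9=1.
b_5 = 1

1


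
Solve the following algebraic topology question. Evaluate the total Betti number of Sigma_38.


For Sigma_38: b_0 = 1, b_1 = 2g = 76, b_2 = 1.
Total = 1 + 76 + 1 = 78

78


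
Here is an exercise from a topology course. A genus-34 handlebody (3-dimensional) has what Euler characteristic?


A genus-g handlebody deformation retracts to a wedge of g circles.
chi(vee_g S^1) = 1 - g.
chi(H_34) = 1 - 34 = -33

-33


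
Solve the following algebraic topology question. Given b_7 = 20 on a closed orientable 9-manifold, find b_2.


Poincare duality for closed orientable n-manifolds: b_k = b_{n-k}.
Here n = 9, so b_2 = b_7 = 20

20


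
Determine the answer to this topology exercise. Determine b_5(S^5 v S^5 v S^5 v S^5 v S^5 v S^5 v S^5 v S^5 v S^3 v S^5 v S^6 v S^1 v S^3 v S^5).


For a wedge of spheres, H_k (k>0) is free on one generator per sphere of dimension k.
Spheres of dimension 5: count = 10.
b_5 = 10

10


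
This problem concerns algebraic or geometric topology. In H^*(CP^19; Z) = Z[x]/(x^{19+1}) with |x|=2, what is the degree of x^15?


|x| = 2 in H^*(CP^n).
|x^15| = 15 * |x| = 15 * 2 = 30

30


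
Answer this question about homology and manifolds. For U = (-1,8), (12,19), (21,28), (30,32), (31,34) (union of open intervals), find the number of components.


Sort and merge overlapping open intervals.
Merged: (-1,8), (12,19), (21,28), (30,34).
Number of components = 4

4


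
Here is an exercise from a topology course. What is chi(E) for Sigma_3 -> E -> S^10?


chi(S^10) = 2 (n even), chi(Sigma_3) = 2 - 2*3 = -4.
chi(E) = 2 * (-4) = -8

-8


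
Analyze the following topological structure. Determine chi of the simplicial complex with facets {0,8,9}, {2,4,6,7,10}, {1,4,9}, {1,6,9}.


Enumerate all faces; f-vector: f_0=9, f_1=18, f_2=13, f_3=5, f_4=1.
chi = sum (-1)^k f_k = 0

0


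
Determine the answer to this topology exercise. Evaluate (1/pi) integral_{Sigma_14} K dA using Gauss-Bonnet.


Gauss-Bonnet: integral K dA = 2*pi*chi(M).
chi(Sigma_14) = 2 - 2*14 = -26.
(integral K dA)/pi = 2*chi = 2*(-26) = -52

-52


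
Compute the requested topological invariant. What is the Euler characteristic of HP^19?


HP^19 has one cell in each dimension 0, 4, ..., 4*19 (19+1 cells, all even-dim).
chi = 19 + 1 = 20

20


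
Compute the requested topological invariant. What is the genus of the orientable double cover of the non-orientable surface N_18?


chi(N_18) = 2 - 18 = -16.
Double cover: chi(Sigma_g) = 2 * chi(N_18) = 2*(-16) = -32.
2 - 2g = -32, so g = (2 - (-32))/2 = 34/2 = 17

17


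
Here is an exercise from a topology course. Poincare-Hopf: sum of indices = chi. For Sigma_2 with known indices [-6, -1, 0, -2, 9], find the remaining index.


Poincare-Hopf: sum of indices = chi(M).
chi(Sigma_2) = 2 - 2*2 = -2.
Sum of known indices = 0.
x = chi - (sum known) = -2 - (0) = -2

-2


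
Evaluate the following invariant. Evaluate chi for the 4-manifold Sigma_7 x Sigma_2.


chi(Sigma_7) = 2 - 2*7 = -12
chi(Sigma_2) = 2 - 2*2 = -2
chi(product) = (-12) * (-2) = 24

24


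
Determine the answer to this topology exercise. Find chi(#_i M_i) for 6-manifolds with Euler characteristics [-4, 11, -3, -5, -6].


For n-manifolds: chi(A#B) = chi(A) + chi(B) - chi(S^6).
chi(S^6) = 1 + (-1)^6 = 2.
chi(#) = (sum chi_i) - (5-1)*chi(S^6) = -7 - 4*2 = -15

-15


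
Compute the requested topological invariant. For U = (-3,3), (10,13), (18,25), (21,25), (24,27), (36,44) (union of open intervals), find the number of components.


Sort and merge overlapping open intervals.
Merged: (-3,3), (10,13), (18,27), (36,44).
Number of components = 4

4


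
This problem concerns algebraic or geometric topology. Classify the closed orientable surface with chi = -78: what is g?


chi = 2 - 2g for closed orientable surfaces.
-78 = 2 - 2g
2g = 2 - (-78) = 80
g = 40

40


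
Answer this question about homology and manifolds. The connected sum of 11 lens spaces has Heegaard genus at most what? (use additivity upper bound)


Heegaard genus satisfies g(A#B) <= g(A) + g(B).
Each lens space has g = 1.
Upper bound: 11 * 1 = 11

11


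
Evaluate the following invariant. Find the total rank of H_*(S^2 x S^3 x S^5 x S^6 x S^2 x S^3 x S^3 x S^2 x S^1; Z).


Total Betti number is multiplicative under products.
Each S^d (d>=1) has total Betti number 2.
There are 9 sphere factors.
Total = 2^9 = 512

512


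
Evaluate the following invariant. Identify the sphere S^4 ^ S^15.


S^m ^ S^n = S^{m+n}.
k = 4 + 15 = 19

19


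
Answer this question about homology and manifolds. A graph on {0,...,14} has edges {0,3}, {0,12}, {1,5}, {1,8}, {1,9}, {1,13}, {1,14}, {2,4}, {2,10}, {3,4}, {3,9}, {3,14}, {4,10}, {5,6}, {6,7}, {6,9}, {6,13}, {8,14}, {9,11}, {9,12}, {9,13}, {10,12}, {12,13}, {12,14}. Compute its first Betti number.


b_1 = E - V + (number of components).
E = 24, V = 15, components = 1.
b_1 = 24 - 15 + 1 = 10

10


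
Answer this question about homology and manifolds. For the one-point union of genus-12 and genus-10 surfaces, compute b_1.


For a wedge: H_1(A v B) = H_1(A) + H_1(B).
b_1(Sigma_12) = 24, b_1(Sigma_10) = 20.
b_1 = 24 + 20 = 44

44


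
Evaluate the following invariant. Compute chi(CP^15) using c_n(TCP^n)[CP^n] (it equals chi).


For any closed oriented manifold, <e(TM),[M]> = chi(M).
chi(CP^15) = 15+1 = 16

16


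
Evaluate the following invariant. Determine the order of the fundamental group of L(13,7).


pi_1(L(p,q)) = Z/pZ for any q coprime to p.
|pi_1(L(13,7))| = 13

13


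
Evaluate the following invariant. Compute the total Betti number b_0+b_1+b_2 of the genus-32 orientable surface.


For Sigma_32: b_0 = 1, b_1 = 2g = 64, b_2 = 1.
Total = 1 + 64 + 1 = 66

66


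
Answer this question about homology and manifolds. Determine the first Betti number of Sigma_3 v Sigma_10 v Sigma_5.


For a wedge X v Y: reduced H_k(X v Y) = H_k(X) + H_k(Y).
Each Sigma_g contributes b_1 = 2g.
b_1 = 6 + 20 + 10 = 36

36


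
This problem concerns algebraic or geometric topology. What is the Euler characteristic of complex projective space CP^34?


CP^34 has one cell in each even dimension 0, 2, ..., 2*34 (34+1 cells total).
All cells are even-dimensional, so chi = number of cells.
chi = 34 + 1 = 35

35


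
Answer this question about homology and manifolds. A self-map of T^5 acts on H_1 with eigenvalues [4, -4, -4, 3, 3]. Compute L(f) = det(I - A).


For a torus self-map: L(f) = det(I - A) where A acts on H_1.
L(f) = (1-4) * (1--4) * (1--4) * (1-3) * (1-3) = -3 * 5 * 5 * -2 * -2 = -300

-300


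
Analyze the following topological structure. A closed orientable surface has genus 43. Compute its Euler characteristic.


For a closed orientable surface of genus g: chi = 2 - 2g.
Here g = 43.
chi = 2 - 2*43 = 2 - 86 = -84

-84


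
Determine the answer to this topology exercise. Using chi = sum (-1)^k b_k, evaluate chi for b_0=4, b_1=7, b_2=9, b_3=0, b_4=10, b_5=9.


chi = sum_k (-1)^k b_k.
= (4) + (-7) + (9) + (0) + (10) + (-9)
= 7

7


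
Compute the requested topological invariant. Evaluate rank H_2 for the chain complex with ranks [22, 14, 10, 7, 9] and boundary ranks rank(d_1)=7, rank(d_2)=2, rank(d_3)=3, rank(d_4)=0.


rank H_k = rank(ker d_k) - rank(im d_{k+1}).
rank(ker d_2) = rank(C_2) - rank(d_2) = 10 - 2 = 8.
rank(im d_{2+1}) = 3.
rank H_2 = 8 - 3 = 5

5


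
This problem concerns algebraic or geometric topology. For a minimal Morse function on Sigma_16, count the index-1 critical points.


A perfect Morse function has m_k = b_k.
For Sigma_16: b_0=1, b_1=2g=32, b_2=1.
Saddles m_1 = 2g = 32

32


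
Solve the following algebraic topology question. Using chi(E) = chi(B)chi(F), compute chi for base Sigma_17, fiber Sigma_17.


For a fiber bundle F -> E -> B (with CW structure): chi(E) = chi(B) * chi(F).
chi(Sigma_17) = -32, chi(Sigma_17) = -32.
chi(E) = (-32) * (-32) = 1024

1024


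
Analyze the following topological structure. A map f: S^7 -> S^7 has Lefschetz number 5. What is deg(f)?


L(f) = 1 + (-1)^7 deg(f) on S^7.
5 = 1 + (-1)^7 * deg(f)
(-1)^7 * deg(f) = 4
deg(f) = -4

-4


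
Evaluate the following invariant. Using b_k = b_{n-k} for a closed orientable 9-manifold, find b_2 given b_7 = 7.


Poincare duality for closed orientable n-manifolds: b_k = b_{n-k}.
Here n = 9, so b_2 = b_7 = 7

7


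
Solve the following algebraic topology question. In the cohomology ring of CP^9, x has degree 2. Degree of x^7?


|x| = 2 in H^*(CP^n).
|x^7| = 7 * |x| = 7 * 2 = 14

14


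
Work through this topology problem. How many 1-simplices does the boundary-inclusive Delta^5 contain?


Delta^5 has 5+1 vertices. A 1-face is a choice of 1+1 vertices.
f_1 = C(5+1, 1+1) = C(6,2) = 15

15


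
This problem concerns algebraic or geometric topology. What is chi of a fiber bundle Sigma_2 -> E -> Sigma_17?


For a fiber bundle F -> E -> B (with CW structure): chi(E) = chi(B) * chi(F).
chi(Sigma_17) = -32, chi(Sigma_2) = -2.
chi(E) = (-32) * (-2) = 64

64


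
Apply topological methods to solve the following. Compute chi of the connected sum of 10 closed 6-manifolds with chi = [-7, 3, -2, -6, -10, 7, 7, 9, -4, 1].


For n-manifolds: chi(A#B) = chi(A) + chi(B) - chi(S^6).
chi(S^6) = 1 + (-1)^6 = 2.
chi(#) = (sum chi_i) - (10-1)*chi(S^6) = -2 - 9*2 = -20

-20


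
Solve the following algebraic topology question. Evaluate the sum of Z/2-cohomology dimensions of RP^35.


H^k(RP^35; Z/2) = Z/2 for each 0 <= k <= 35.
Total dimension = 35 + 1 = 36

36


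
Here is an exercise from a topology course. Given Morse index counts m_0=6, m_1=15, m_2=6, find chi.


Morse theory: chi(M) = sum_k (-1)^k m_k where m_k = #(index-k critical points).
= (6) + (-15) + (6) = -3

-3


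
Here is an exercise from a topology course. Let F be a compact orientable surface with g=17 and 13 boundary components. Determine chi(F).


For a compact orientable surface with genus g and b boundary components: chi = 2 - 2g - b.
chi = 2 - 2*17 - 13 = 2 - 34 - 13 = -45

-45


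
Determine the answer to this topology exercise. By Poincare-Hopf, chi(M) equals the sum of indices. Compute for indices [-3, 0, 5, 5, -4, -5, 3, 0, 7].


Poincare-Hopf: chi(M) = sum of indices of zeros.
chi = (-3) + (0) + (5) + (5) + (-4) + (-5) + (3) + (0) + (7) = 8

8


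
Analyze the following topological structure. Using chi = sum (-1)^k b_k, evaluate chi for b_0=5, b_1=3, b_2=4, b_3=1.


chi = sum_k (-1)^k b_k.
= (5) + (-3) + (4) + (-1)
= 5

5


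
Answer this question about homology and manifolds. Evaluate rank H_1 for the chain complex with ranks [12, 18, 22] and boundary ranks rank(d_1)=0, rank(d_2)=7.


rank H_k = rank(ker d_k) - rank(im d_{k+1}).
rank(ker d_1) = rank(C_1) - rank(d_1) = 18 - 0 = 18.
rank(im d_{1+1}) = 7.
rank H_1 = 18 - 7 = 11

11


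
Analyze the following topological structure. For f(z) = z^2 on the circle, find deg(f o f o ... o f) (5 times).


deg(f) = 2. Degree is multiplicative: deg(f^5) = (deg f)^5.
deg(f^5) = (2)^5 = 32

32


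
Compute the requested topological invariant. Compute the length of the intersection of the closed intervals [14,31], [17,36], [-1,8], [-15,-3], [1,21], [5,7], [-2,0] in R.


Intersection = [max(a_i), min(b_i)] = [17, -3].
Since 17 > -3, the intersection is empty.
Length = 0

0


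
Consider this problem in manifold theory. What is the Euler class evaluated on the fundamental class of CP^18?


For any closed oriented manifold, <e(TM),[M]> = chi(M).
chi(CP^18) = 18+1 = 19

19


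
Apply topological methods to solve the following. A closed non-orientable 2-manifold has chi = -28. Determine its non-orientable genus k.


chi = 2 - k for closed non-orientable surfaces with k crosscaps.
-28 = 2 - k
k = 2 - (-28) = 30

30


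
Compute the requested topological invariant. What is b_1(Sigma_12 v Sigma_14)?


For a wedge: H_1(A v B) = H_1(A) + H_1(B).
b_1(Sigma_12) = 24, b_1(Sigma_14) = 28.
b_1 = 24 + 28 = 52

52


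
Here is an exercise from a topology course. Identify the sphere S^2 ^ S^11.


S^m ^ S^n = S^{m+n}.
k = 2 + 11 = 13

13


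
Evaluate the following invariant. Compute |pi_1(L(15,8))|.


pi_1(L(p,q)) = Z/pZ for any q coprime to p.
|pi_1(L(15,8))| = 15

15


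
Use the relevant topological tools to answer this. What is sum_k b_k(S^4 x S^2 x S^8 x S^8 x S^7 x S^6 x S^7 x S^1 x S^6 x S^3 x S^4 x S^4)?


Total Betti number is multiplicative under products.
Each S^d (d>=1) has total Betti number 2.
There are 12 sphere factors.
Total = 2^12 = 4096

4096


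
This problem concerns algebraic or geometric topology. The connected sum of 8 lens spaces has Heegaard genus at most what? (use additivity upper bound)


Heegaard genus satisfies g(A#B) <= g(A) + g(B).
Each lens space has g = 1.
Upper bound: 8 * 1 = 8

8


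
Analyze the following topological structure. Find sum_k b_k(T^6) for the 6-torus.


b_k(T^6) = C(6,k), so the sum over k is sum_k C(6,k) = 2^6.
Total = 2^6 = 64

64


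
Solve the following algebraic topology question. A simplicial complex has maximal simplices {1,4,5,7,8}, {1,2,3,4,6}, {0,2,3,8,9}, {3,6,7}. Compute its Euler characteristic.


Enumerate all faces; f-vector: f_0=10, f_1=30, f_2=31, f_3=15, f_4=3.
chi = sum (-1)^k f_k = -1

-1


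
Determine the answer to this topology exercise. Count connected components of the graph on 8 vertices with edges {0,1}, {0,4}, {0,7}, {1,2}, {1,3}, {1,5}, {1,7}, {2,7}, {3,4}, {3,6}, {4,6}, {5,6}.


Run DFS/union-find over 8 vertices.
V = 8, E = 12.
Number of components = 1

1


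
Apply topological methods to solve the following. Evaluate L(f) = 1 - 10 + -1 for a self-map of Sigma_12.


L(f) = tr(f_0*) - tr(f_1*) + tr(f_2*).
= 1 - (10) + (-1)
= -10

-10


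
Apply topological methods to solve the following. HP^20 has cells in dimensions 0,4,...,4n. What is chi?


HP^20 has one cell in each dimension 0, 4, ..., 4*20 (20+1 cells, all even-dim).
chi = 20 + 1 = 21

21


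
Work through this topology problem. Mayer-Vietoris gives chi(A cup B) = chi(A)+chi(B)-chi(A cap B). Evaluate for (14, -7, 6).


chi(A cup B) = chi(A) + chi(B) - chi(A cap B)
= 14 + (-7) - (6)
= 1

1


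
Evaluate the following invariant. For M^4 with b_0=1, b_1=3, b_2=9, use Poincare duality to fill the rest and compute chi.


By Poincare duality b_k = b_{4-k}, so full Betti numbers: b_0=1, b_1=3, b_2=9, b_3=3, b_4=1.
chi = sum (-1)^k b_k = 5

5


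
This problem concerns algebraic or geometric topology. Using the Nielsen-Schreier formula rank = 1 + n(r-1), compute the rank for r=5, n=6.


Nielsen-Schreier: an index-n subgroup of F_r is free of rank 1 + n(r-1).
Equivalently: chi(cover) = n*chi(base); chi(vee_r S^1) = 1 - 5 = -4.
chi(E) = 6*(-4) = -24; rank = 1 - chi(E) = 1 - (-24) = 25.
rank = 1 + 6*(5-1) = 1 + 24 = 25

25


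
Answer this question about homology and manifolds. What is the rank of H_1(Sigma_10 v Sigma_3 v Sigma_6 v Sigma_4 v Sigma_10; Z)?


For a wedge X v Y: reduced H_k(X v Y) = H_k(X) + H_k(Y).
Each Sigma_g contributes b_1 = 2g.
b_1 = 20 + 6 + 12 + 8 + 20 = 66

66


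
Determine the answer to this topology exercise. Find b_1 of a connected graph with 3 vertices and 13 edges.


For a connected graph: rank(pi_1) = b_1 = E - V + 1 = 1 - chi.
chi = V - E = 3 - 13 = -10.
rank = 1 - (-10) = 13 - 3 + 1 = 11

11


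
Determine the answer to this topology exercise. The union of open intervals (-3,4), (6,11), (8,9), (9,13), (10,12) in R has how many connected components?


Sort and merge overlapping open intervals.
Merged: (-3,4), (6,13).
Number of components = 2

2


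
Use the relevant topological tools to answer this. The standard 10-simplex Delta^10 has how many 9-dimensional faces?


Delta^10 has 10+1 vertices. A 9-face is a choice of 9+1 vertices.
f_9 = C(10+1, 9+1) = C(11,10) = 11

11


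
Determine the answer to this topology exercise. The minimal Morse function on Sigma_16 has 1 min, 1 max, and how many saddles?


A perfect Morse function has m_k = b_k.
For Sigma_16: b_0=1, b_1=2g=32, b_2=1.
Saddles m_1 = 2g = 32

32


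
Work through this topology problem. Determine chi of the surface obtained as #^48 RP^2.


For a non-orientable closed surface with k crosscaps: chi = 2 - k.
Here k = 48.
chi = 2 - 48 = -46

-46


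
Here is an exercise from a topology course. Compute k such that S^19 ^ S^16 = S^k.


S^m ^ S^n = S^{m+n}.
k = 19 + 16 = 35

35


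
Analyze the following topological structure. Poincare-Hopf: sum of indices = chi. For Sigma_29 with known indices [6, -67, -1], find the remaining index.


Poincare-Hopf: sum of indices = chi(M).
chi(Sigma_29) = 2 - 2*29 = -56.
Sum of known indices = -62.
x = chi - (sum known) = -56 - (-62) = 6

6


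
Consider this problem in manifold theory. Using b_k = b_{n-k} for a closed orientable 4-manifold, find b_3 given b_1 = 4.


Poincare duality for closed orientable n-manifolds: b_k = b_{n-k}.
Here n = 4, so b_3 = b_1 = 4

4


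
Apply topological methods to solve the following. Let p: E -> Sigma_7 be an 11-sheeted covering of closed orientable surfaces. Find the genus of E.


For an n-sheeted cover: chi(E) = n * chi(B).
chi(Sigma_7) = 2 - 2*7 = -12.
chi(E) = 11 * (-12) = -132.
genus(E) = (2 - chi(E))/2 = (2 - (-132))/2 = 134/2 = 67

67


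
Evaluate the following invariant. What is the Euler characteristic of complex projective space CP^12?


CP^12 has one cell in each even dimension 0, 2, ..., 2*12 (12+1 cells total).
All cells are even-dimensional, so chi = number of cells.
chi = 12 + 1 = 13

13
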